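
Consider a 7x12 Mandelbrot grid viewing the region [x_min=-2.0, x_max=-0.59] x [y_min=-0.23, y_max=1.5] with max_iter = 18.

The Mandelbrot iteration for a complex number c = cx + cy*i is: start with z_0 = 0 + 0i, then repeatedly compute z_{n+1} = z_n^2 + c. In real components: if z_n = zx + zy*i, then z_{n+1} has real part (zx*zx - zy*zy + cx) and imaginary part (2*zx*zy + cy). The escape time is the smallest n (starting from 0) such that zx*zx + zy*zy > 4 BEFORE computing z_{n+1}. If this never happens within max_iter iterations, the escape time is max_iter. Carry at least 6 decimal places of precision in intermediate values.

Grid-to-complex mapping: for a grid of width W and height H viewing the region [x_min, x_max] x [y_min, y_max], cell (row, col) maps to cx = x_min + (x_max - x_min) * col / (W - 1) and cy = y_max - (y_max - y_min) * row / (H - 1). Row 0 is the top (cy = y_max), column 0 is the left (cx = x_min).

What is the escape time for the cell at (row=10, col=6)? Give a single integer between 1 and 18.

Answer: 18

Derivation:
z_0 = 0 + 0i, c = -0.5900 + -0.0727i
Iter 1: z = -0.5900 + -0.0727i, |z|^2 = 0.3534
Iter 2: z = -0.2472 + 0.0131i, |z|^2 = 0.0613
Iter 3: z = -0.5291 + -0.0792i, |z|^2 = 0.2862
Iter 4: z = -0.3164 + 0.0111i, |z|^2 = 0.1002
Iter 5: z = -0.4900 + -0.0797i, |z|^2 = 0.2465
Iter 6: z = -0.3562 + 0.0054i, |z|^2 = 0.1269
Iter 7: z = -0.4631 + -0.0766i, |z|^2 = 0.2204
Iter 8: z = -0.3814 + -0.0018i, |z|^2 = 0.1454
Iter 9: z = -0.4446 + -0.0714i, |z|^2 = 0.2027
Iter 10: z = -0.3975 + -0.0093i, |z|^2 = 0.1581
Iter 11: z = -0.4321 + -0.0654i, |z|^2 = 0.1910
Iter 12: z = -0.4076 + -0.0162i, |z|^2 = 0.1664
Iter 13: z = -0.4242 + -0.0595i, |z|^2 = 0.1835
Iter 14: z = -0.4136 + -0.0223i, |z|^2 = 0.1716
Iter 15: z = -0.4194 + -0.0543i, |z|^2 = 0.1789
Iter 16: z = -0.4170 + -0.0272i, |z|^2 = 0.1747
Iter 17: z = -0.4168 + -0.0501i, |z|^2 = 0.1762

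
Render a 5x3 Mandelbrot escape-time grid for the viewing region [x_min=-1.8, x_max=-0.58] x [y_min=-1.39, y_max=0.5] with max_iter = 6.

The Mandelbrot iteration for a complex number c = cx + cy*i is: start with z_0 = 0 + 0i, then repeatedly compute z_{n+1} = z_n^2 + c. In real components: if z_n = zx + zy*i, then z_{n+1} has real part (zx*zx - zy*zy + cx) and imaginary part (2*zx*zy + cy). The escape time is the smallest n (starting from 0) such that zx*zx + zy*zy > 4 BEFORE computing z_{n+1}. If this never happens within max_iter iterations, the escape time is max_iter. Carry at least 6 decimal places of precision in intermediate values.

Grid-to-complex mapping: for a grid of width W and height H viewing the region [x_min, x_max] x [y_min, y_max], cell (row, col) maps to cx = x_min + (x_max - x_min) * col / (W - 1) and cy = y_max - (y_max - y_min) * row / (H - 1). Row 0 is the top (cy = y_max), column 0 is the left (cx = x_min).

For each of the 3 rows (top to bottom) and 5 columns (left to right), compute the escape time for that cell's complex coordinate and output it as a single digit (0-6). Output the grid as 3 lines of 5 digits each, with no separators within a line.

Answer: 33556
33666
11222

Derivation:
(row=0, col=0): c = -1.8000 + 0.5000i → escape time 3
(row=0, col=1): c = -1.4950 + 0.5000i → escape time 3
(row=0, col=2): c = -1.1900 + 0.5000i → escape time 5
(row=0, col=3): c = -0.8850 + 0.5000i → escape time 5
(row=0, col=4): c = -0.5800 + 0.5000i → escape time 6
(row=1, col=0): c = -1.8000 + -0.4450i → escape time 3
(row=1, col=1): c = -1.4950 + -0.4450i → escape time 3
(row=1, col=2): c = -1.1900 + -0.4450i → escape time 6
(row=1, col=3): c = -0.8850 + -0.4450i → escape time 6
(row=1, col=4): c = -0.5800 + -0.4450i → escape time 6
(row=2, col=0): c = -1.8000 + -1.3900i → escape time 1
(row=2, col=1): c = -1.4950 + -1.3900i → escape time 1
(row=2, col=2): c = -1.1900 + -1.3900i → escape time 2
(row=2, col=3): c = -0.8850 + -1.3900i → escape time 2
(row=2, col=4): c = -0.5800 + -1.3900i → escape time 2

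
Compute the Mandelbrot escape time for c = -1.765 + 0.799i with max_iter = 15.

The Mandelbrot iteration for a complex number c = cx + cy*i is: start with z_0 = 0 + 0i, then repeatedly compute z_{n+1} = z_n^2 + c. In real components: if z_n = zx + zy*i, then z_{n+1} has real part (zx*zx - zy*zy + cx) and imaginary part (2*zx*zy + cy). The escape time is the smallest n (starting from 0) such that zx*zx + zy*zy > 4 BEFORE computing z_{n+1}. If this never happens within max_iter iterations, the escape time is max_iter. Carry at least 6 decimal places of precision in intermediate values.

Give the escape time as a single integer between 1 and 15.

Answer: 2

Derivation:
z_0 = 0 + 0i, c = -1.7650 + 0.7990i
Iter 1: z = -1.7650 + 0.7990i, |z|^2 = 3.7536
Iter 2: z = 0.7118 + -2.0215i, |z|^2 = 4.5930
Escaped at iteration 2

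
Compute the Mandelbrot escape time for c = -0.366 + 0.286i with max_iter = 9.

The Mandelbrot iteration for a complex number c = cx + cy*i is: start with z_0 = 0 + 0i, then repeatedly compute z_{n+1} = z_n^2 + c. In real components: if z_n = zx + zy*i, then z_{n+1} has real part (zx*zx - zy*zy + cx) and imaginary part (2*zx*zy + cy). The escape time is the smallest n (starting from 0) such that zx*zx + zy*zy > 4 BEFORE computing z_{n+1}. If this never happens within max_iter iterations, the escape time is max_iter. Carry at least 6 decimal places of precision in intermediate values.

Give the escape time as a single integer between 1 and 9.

Answer: 9

Derivation:
z_0 = 0 + 0i, c = -0.3660 + 0.2860i
Iter 1: z = -0.3660 + 0.2860i, |z|^2 = 0.2158
Iter 2: z = -0.3138 + 0.0766i, |z|^2 = 0.1044
Iter 3: z = -0.2734 + 0.2379i, |z|^2 = 0.1313
Iter 4: z = -0.3479 + 0.1559i, |z|^2 = 0.1453
Iter 5: z = -0.2693 + 0.1775i, |z|^2 = 0.1040
Iter 6: z = -0.3250 + 0.1904i, |z|^2 = 0.1419
Iter 7: z = -0.2966 + 0.1623i, |z|^2 = 0.1143
Iter 8: z = -0.3043 + 0.1897i, |z|^2 = 0.1286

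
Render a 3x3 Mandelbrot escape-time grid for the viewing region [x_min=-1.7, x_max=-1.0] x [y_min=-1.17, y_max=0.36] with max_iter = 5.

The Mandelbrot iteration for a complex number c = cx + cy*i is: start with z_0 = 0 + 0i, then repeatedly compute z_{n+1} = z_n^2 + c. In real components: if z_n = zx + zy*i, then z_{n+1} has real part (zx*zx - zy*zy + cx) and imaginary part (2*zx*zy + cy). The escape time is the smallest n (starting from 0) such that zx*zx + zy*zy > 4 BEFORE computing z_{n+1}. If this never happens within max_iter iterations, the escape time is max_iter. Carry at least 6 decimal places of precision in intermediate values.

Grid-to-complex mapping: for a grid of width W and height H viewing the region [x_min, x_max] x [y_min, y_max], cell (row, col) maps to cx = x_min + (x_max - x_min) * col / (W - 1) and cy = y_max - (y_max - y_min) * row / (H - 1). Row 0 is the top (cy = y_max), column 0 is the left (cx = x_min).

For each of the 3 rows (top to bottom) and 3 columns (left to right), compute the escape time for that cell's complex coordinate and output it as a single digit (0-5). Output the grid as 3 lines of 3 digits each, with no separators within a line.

Answer: 455
355
123

Derivation:
(row=0, col=0): c = -1.7000 + 0.3600i → escape time 4
(row=0, col=1): c = -1.3500 + 0.3600i → escape time 5
(row=0, col=2): c = -1.0000 + 0.3600i → escape time 5
(row=1, col=0): c = -1.7000 + -0.4050i → escape time 3
(row=1, col=1): c = -1.3500 + -0.4050i → escape time 5
(row=1, col=2): c = -1.0000 + -0.4050i → escape time 5
(row=2, col=0): c = -1.7000 + -1.1700i → escape time 1
(row=2, col=1): c = -1.3500 + -1.1700i → escape time 2
(row=2, col=2): c = -1.0000 + -1.1700i → escape time 3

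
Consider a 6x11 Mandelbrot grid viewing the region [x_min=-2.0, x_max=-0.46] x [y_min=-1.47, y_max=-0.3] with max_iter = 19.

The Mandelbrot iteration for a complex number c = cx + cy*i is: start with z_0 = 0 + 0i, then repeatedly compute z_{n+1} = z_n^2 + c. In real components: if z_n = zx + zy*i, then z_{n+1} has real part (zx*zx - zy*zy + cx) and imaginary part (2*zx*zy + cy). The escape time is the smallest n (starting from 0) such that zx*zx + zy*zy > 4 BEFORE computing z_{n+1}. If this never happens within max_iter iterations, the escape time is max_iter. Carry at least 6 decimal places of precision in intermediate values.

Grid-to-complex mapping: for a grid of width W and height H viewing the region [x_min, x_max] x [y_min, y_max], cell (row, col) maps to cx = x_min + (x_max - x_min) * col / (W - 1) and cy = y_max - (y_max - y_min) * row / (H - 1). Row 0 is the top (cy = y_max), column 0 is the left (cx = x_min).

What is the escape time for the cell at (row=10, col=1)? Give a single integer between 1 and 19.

z_0 = 0 + 0i, c = -1.6920 + -1.4700i
Iter 1: z = -1.6920 + -1.4700i, |z|^2 = 5.0238
Escaped at iteration 1

Answer: 1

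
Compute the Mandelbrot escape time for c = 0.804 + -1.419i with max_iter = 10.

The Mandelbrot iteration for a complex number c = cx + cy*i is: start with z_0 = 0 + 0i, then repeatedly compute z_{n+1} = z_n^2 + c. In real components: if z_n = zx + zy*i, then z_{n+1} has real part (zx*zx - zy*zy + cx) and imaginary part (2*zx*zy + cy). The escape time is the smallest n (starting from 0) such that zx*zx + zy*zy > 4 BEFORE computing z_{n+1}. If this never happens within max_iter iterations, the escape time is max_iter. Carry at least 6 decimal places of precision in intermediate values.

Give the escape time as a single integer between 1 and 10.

z_0 = 0 + 0i, c = 0.8040 + -1.4190i
Iter 1: z = 0.8040 + -1.4190i, |z|^2 = 2.6600
Iter 2: z = -0.5631 + -3.7008i, |z|^2 = 14.0127
Escaped at iteration 2

Answer: 2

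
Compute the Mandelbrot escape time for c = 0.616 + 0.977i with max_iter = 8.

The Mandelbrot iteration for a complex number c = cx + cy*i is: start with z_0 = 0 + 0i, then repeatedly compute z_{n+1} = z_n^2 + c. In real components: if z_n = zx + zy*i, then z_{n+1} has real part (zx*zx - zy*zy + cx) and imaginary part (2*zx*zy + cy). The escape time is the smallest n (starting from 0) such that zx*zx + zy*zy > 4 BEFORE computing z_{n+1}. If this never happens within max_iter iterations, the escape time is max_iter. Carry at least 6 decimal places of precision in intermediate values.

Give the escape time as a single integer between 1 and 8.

z_0 = 0 + 0i, c = 0.6160 + 0.9770i
Iter 1: z = 0.6160 + 0.9770i, |z|^2 = 1.3340
Iter 2: z = 0.0409 + 2.1807i, |z|^2 = 4.7570
Escaped at iteration 2

Answer: 2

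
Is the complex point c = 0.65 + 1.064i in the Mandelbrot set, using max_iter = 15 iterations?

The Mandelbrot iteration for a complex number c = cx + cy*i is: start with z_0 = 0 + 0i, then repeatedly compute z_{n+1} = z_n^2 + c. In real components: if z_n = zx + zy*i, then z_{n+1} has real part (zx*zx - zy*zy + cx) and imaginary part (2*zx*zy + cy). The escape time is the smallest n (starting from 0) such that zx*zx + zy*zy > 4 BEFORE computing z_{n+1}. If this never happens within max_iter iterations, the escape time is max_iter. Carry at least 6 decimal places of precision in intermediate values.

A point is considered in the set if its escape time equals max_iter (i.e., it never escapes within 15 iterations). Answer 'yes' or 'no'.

z_0 = 0 + 0i, c = 0.6500 + 1.0640i
Iter 1: z = 0.6500 + 1.0640i, |z|^2 = 1.5546
Iter 2: z = -0.0596 + 2.4472i, |z|^2 = 5.9923
Escaped at iteration 2

Answer: no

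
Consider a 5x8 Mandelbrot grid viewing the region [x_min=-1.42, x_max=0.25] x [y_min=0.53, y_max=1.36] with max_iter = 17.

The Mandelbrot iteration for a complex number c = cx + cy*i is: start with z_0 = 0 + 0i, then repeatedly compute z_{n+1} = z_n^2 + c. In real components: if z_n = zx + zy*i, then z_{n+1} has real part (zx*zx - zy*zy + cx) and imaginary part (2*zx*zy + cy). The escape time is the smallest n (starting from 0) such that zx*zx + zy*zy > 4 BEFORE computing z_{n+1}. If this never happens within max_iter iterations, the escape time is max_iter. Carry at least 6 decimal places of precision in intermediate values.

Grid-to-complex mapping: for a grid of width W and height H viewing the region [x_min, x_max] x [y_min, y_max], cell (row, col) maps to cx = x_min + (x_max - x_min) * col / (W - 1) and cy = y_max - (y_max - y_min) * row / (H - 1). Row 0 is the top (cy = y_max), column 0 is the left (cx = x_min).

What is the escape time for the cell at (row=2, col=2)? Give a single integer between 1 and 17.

Answer: 3

Derivation:
z_0 = 0 + 0i, c = -0.5850 + 1.1229i
Iter 1: z = -0.5850 + 1.1229i, |z|^2 = 1.6030
Iter 2: z = -1.5036 + -0.1909i, |z|^2 = 2.2972
Iter 3: z = 1.6393 + 1.6969i, |z|^2 = 5.5668
Escaped at iteration 3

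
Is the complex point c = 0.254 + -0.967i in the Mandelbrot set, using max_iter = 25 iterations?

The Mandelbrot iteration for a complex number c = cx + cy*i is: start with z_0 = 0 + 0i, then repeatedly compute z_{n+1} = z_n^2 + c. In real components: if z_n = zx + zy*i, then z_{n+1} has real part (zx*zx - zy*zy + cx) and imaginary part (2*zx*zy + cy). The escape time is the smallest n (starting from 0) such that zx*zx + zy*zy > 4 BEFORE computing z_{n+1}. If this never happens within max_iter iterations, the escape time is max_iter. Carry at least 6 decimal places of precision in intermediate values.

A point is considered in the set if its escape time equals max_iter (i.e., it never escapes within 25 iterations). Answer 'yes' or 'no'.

Answer: no

Derivation:
z_0 = 0 + 0i, c = 0.2540 + -0.9670i
Iter 1: z = 0.2540 + -0.9670i, |z|^2 = 0.9996
Iter 2: z = -0.6166 + -1.4582i, |z|^2 = 2.5066
Iter 3: z = -1.4923 + 0.8312i, |z|^2 = 2.9179
Iter 4: z = 1.7900 + -3.4478i, |z|^2 = 15.0917
Escaped at iteration 4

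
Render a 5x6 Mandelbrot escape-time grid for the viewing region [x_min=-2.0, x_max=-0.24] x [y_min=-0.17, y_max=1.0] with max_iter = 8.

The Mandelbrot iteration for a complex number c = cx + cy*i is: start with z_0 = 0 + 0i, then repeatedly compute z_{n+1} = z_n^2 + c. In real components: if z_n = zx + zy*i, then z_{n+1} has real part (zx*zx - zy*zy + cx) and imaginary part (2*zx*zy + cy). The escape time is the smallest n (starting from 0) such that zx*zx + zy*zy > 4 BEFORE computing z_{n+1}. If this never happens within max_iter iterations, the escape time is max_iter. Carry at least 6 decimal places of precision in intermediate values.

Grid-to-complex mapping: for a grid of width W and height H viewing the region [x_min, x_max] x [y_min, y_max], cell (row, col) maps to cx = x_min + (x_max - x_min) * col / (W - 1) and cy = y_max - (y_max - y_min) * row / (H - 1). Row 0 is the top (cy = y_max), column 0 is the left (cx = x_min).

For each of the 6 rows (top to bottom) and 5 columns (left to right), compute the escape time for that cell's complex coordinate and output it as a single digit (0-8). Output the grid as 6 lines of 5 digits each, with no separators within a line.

Answer: 12346
13348
13588
14888
17888
15888

Derivation:
(row=0, col=0): c = -2.0000 + 1.0000i → escape time 1
(row=0, col=1): c = -1.5600 + 1.0000i → escape time 2
(row=0, col=2): c = -1.1200 + 1.0000i → escape time 3
(row=0, col=3): c = -0.6800 + 1.0000i → escape time 4
(row=0, col=4): c = -0.2400 + 1.0000i → escape time 6
(row=1, col=0): c = -2.0000 + 0.7660i → escape time 1
(row=1, col=1): c = -1.5600 + 0.7660i → escape time 3
(row=1, col=2): c = -1.1200 + 0.7660i → escape time 3
(row=1, col=3): c = -0.6800 + 0.7660i → escape time 4
(row=1, col=4): c = -0.2400 + 0.7660i → escape time 8
(row=2, col=0): c = -2.0000 + 0.5320i → escape time 1
(row=2, col=1): c = -1.5600 + 0.5320i → escape time 3
(row=2, col=2): c = -1.1200 + 0.5320i → escape time 5
(row=2, col=3): c = -0.6800 + 0.5320i → escape time 8
(row=2, col=4): c = -0.2400 + 0.5320i → escape time 8
(row=3, col=0): c = -2.0000 + 0.2980i → escape time 1
(row=3, col=1): c = -1.5600 + 0.2980i → escape time 4
(row=3, col=2): c = -1.1200 + 0.2980i → escape time 8
(row=3, col=3): c = -0.6800 + 0.2980i → escape time 8
(row=3, col=4): c = -0.2400 + 0.2980i → escape time 8
(row=4, col=0): c = -2.0000 + 0.0640i → escape time 1
(row=4, col=1): c = -1.5600 + 0.0640i → escape time 7
(row=4, col=2): c = -1.1200 + 0.0640i → escape time 8
(row=4, col=3): c = -0.6800 + 0.0640i → escape time 8
(row=4, col=4): c = -0.2400 + 0.0640i → escape time 8
(row=5, col=0): c = -2.0000 + -0.1700i → escape time 1
(row=5, col=1): c = -1.5600 + -0.1700i → escape time 5
(row=5, col=2): c = -1.1200 + -0.1700i → escape time 8
(row=5, col=3): c = -0.6800 + -0.1700i → escape time 8
(row=5, col=4): c = -0.2400 + -0.1700i → escape time 8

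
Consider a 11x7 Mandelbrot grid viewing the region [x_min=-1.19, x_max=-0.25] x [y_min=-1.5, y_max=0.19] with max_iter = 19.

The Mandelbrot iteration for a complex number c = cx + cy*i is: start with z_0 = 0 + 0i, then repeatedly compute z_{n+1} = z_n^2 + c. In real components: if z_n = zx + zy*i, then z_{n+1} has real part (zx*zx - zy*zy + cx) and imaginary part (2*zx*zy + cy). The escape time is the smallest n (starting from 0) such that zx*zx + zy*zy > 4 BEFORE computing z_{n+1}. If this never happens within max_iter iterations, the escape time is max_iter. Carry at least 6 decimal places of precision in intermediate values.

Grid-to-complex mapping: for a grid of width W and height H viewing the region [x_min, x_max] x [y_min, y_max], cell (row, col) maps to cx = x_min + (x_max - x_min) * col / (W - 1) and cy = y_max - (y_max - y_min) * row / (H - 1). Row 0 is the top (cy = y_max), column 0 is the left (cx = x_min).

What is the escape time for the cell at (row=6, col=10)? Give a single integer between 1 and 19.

z_0 = 0 + 0i, c = -0.2500 + -1.5000i
Iter 1: z = -0.2500 + -1.5000i, |z|^2 = 2.3125
Iter 2: z = -2.4375 + -0.7500i, |z|^2 = 6.5039
Escaped at iteration 2

Answer: 2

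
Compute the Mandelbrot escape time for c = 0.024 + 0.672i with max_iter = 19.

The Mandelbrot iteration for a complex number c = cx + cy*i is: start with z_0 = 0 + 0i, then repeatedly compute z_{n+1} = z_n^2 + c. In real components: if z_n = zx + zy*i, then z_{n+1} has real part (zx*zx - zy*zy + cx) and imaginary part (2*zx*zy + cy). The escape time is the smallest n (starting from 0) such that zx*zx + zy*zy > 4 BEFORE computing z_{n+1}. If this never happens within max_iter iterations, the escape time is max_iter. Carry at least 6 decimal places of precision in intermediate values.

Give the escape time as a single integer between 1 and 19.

Answer: 12

Derivation:
z_0 = 0 + 0i, c = 0.0240 + 0.6720i
Iter 1: z = 0.0240 + 0.6720i, |z|^2 = 0.4522
Iter 2: z = -0.4270 + 0.7043i, |z|^2 = 0.6783
Iter 3: z = -0.2896 + 0.0706i, |z|^2 = 0.0889
Iter 4: z = 0.1029 + 0.6311i, |z|^2 = 0.4089
Iter 5: z = -0.3637 + 0.8019i, |z|^2 = 0.7754
Iter 6: z = -0.4867 + 0.0886i, |z|^2 = 0.2448
Iter 7: z = 0.2531 + 0.5857i, |z|^2 = 0.4071
Iter 8: z = -0.2550 + 0.9684i, |z|^2 = 1.0029
Iter 9: z = -0.8489 + 0.1781i, |z|^2 = 0.7523
Iter 10: z = 0.7128 + 0.3697i, |z|^2 = 0.6448
Iter 11: z = 0.3955 + 1.1991i, |z|^2 = 1.5941
Iter 12: z = -1.2573 + 1.6204i, |z|^2 = 4.2066
Escaped at iteration 12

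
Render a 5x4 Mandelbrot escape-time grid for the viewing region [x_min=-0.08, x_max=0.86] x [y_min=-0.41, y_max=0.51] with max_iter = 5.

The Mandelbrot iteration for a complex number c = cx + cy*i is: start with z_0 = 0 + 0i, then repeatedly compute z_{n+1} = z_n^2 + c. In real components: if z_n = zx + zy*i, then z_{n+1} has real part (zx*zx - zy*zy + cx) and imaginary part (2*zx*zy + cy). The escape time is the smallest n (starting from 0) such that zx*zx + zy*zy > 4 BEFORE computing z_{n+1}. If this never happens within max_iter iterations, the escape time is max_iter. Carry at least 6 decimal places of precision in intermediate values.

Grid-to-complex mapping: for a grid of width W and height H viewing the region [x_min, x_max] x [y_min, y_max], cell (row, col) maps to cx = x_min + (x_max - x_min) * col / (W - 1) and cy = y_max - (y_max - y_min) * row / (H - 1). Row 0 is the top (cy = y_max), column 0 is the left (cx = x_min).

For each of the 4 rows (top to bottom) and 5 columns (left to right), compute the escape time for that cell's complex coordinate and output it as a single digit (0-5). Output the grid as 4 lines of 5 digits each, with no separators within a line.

Answer: 55533
55543
55543
55533

Derivation:
(row=0, col=0): c = -0.0800 + 0.5100i → escape time 5
(row=0, col=1): c = 0.1550 + 0.5100i → escape time 5
(row=0, col=2): c = 0.3900 + 0.5100i → escape time 5
(row=0, col=3): c = 0.6250 + 0.5100i → escape time 3
(row=0, col=4): c = 0.8600 + 0.5100i → escape time 3
(row=1, col=0): c = -0.0800 + 0.2033i → escape time 5
(row=1, col=1): c = 0.1550 + 0.2033i → escape time 5
(row=1, col=2): c = 0.3900 + 0.2033i → escape time 5
(row=1, col=3): c = 0.6250 + 0.2033i → escape time 4
(row=1, col=4): c = 0.8600 + 0.2033i → escape time 3
(row=2, col=0): c = -0.0800 + -0.1033i → escape time 5
(row=2, col=1): c = 0.1550 + -0.1033i → escape time 5
(row=2, col=2): c = 0.3900 + -0.1033i → escape time 5
(row=2, col=3): c = 0.6250 + -0.1033i → escape time 4
(row=2, col=4): c = 0.8600 + -0.1033i → escape time 3
(row=3, col=0): c = -0.0800 + -0.4100i → escape time 5
(row=3, col=1): c = 0.1550 + -0.4100i → escape time 5
(row=3, col=2): c = 0.3900 + -0.4100i → escape time 5
(row=3, col=3): c = 0.6250 + -0.4100i → escape time 3
(row=3, col=4): c = 0.8600 + -0.4100i → escape time 3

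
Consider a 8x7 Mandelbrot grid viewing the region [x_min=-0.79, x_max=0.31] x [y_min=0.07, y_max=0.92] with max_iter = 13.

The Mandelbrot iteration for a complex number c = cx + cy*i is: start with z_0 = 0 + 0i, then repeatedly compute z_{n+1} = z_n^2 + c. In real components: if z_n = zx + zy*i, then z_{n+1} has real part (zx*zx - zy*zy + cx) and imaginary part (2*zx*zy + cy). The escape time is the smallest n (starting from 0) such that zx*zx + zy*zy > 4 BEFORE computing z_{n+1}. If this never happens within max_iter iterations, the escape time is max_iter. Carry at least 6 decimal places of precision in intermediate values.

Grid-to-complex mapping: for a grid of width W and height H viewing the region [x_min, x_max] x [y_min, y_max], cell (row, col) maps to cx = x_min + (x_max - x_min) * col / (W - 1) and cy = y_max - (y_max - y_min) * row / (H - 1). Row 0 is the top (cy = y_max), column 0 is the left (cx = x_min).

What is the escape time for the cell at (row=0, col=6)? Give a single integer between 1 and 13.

z_0 = 0 + 0i, c = 0.1529 + 0.9200i
Iter 1: z = 0.1529 + 0.9200i, |z|^2 = 0.8698
Iter 2: z = -0.6702 + 1.2013i, |z|^2 = 1.8922
Iter 3: z = -0.8410 + -0.6901i, |z|^2 = 1.1836
Iter 4: z = 0.3839 + 2.0808i, |z|^2 = 4.4771
Escaped at iteration 4

Answer: 4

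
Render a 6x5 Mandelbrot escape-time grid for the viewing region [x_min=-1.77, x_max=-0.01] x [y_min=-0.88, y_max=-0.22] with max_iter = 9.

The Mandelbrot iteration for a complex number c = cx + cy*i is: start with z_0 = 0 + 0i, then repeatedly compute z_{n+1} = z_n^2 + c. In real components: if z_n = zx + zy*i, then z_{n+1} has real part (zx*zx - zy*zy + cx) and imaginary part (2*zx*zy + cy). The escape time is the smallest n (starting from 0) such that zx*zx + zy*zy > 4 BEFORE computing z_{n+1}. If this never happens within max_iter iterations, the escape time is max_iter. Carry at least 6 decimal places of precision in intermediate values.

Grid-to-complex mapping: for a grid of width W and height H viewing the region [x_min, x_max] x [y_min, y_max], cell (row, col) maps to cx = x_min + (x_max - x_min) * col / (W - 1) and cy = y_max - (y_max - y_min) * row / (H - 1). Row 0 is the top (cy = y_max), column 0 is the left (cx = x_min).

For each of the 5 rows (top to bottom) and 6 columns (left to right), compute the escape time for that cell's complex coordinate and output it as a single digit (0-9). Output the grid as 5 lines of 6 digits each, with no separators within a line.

Answer: 459999
358999
335699
233589
233459

Derivation:
(row=0, col=0): c = -1.7700 + -0.2200i → escape time 4
(row=0, col=1): c = -1.4180 + -0.2200i → escape time 5
(row=0, col=2): c = -1.0660 + -0.2200i → escape time 9
(row=0, col=3): c = -0.7140 + -0.2200i → escape time 9
(row=0, col=4): c = -0.3620 + -0.2200i → escape time 9
(row=0, col=5): c = -0.0100 + -0.2200i → escape time 9
(row=1, col=0): c = -1.7700 + -0.3850i → escape time 3
(row=1, col=1): c = -1.4180 + -0.3850i → escape time 5
(row=1, col=2): c = -1.0660 + -0.3850i → escape time 8
(row=1, col=3): c = -0.7140 + -0.3850i → escape time 9
(row=1, col=4): c = -0.3620 + -0.3850i → escape time 9
(row=1, col=5): c = -0.0100 + -0.3850i → escape time 9
(row=2, col=0): c = -1.7700 + -0.5500i → escape time 3
(row=2, col=1): c = -1.4180 + -0.5500i → escape time 3
(row=2, col=2): c = -1.0660 + -0.5500i → escape time 5
(row=2, col=3): c = -0.7140 + -0.5500i → escape time 6
(row=2, col=4): c = -0.3620 + -0.5500i → escape time 9
(row=2, col=5): c = -0.0100 + -0.5500i → escape time 9
(row=3, col=0): c = -1.7700 + -0.7150i → escape time 2
(row=3, col=1): c = -1.4180 + -0.7150i → escape time 3
(row=3, col=2): c = -1.0660 + -0.7150i → escape time 3
(row=3, col=3): c = -0.7140 + -0.7150i → escape time 5
(row=3, col=4): c = -0.3620 + -0.7150i → escape time 8
(row=3, col=5): c = -0.0100 + -0.7150i → escape time 9
(row=4, col=0): c = -1.7700 + -0.8800i → escape time 2
(row=4, col=1): c = -1.4180 + -0.8800i → escape time 3
(row=4, col=2): c = -1.0660 + -0.8800i → escape time 3
(row=4, col=3): c = -0.7140 + -0.8800i → escape time 4
(row=4, col=4): c = -0.3620 + -0.8800i → escape time 5
(row=4, col=5): c = -0.0100 + -0.8800i → escape time 9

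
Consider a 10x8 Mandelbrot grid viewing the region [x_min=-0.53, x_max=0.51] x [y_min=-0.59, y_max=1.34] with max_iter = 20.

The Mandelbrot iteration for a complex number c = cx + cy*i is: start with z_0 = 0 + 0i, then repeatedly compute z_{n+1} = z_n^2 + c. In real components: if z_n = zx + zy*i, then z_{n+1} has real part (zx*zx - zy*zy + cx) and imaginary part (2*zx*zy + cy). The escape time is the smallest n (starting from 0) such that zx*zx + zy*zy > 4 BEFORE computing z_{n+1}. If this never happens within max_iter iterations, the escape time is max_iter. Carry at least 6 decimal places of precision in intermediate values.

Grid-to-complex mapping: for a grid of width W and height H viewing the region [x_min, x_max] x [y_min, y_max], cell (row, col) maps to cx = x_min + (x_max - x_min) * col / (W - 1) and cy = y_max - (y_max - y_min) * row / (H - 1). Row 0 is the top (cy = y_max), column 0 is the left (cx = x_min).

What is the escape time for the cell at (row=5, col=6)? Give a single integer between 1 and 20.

z_0 = 0 + 0i, c = 0.1633 + -0.0386i
Iter 1: z = 0.1633 + -0.0386i, |z|^2 = 0.0282
Iter 2: z = 0.1885 + -0.0512i, |z|^2 = 0.0382
Iter 3: z = 0.1963 + -0.0579i, |z|^2 = 0.0419
Iter 4: z = 0.1985 + -0.0613i, |z|^2 = 0.0432
Iter 5: z = 0.1990 + -0.0629i, |z|^2 = 0.0435
Iter 6: z = 0.1990 + -0.0636i, |z|^2 = 0.0436
Iter 7: z = 0.1989 + -0.0639i, |z|^2 = 0.0436
Iter 8: z = 0.1988 + -0.0640i, |z|^2 = 0.0436
Iter 9: z = 0.1988 + -0.0640i, |z|^2 = 0.0436
Iter 10: z = 0.1987 + -0.0640i, |z|^2 = 0.0436
Iter 11: z = 0.1987 + -0.0640i, |z|^2 = 0.0436
Iter 12: z = 0.1987 + -0.0640i, |z|^2 = 0.0436
Iter 13: z = 0.1987 + -0.0640i, |z|^2 = 0.0436
Iter 14: z = 0.1987 + -0.0640i, |z|^2 = 0.0436
Iter 15: z = 0.1987 + -0.0640i, |z|^2 = 0.0436
Iter 16: z = 0.1987 + -0.0640i, |z|^2 = 0.0436
Iter 17: z = 0.1987 + -0.0640i, |z|^2 = 0.0436
Iter 18: z = 0.1987 + -0.0640i, |z|^2 = 0.0436
Iter 19: z = 0.1987 + -0.0640i, |z|^2 = 0.0436

Answer: 20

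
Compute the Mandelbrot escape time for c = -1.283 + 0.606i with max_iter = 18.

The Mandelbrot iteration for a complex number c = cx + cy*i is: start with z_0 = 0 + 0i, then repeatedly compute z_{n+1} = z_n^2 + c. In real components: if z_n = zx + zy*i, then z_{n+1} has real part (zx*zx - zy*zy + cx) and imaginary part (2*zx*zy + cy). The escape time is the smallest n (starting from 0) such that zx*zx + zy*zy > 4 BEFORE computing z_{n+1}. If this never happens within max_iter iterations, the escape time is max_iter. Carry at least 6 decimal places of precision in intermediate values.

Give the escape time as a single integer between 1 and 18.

Answer: 3

Derivation:
z_0 = 0 + 0i, c = -1.2830 + 0.6060i
Iter 1: z = -1.2830 + 0.6060i, |z|^2 = 2.0133
Iter 2: z = -0.0041 + -0.9490i, |z|^2 = 0.9006
Iter 3: z = -2.1836 + 0.6139i, |z|^2 = 5.1448
Escaped at iteration 3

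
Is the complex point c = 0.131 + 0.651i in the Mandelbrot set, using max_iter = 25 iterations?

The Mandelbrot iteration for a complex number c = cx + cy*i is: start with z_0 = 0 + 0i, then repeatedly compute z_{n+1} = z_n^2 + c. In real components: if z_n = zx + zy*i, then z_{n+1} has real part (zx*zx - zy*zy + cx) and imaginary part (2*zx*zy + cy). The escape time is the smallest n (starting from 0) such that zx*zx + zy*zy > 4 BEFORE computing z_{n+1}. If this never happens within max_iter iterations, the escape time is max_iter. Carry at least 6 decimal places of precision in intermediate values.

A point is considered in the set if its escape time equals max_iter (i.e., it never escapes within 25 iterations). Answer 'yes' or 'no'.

Answer: yes

Derivation:
z_0 = 0 + 0i, c = 0.1310 + 0.6510i
Iter 1: z = 0.1310 + 0.6510i, |z|^2 = 0.4410
Iter 2: z = -0.2756 + 0.8216i, |z|^2 = 0.7509
Iter 3: z = -0.4680 + 0.1981i, |z|^2 = 0.2583
Iter 4: z = 0.3108 + 0.4656i, |z|^2 = 0.3134
Iter 5: z = 0.0108 + 0.9404i, |z|^2 = 0.8844
Iter 6: z = -0.7532 + 0.6713i, |z|^2 = 1.0180
Iter 7: z = 0.2477 + -0.3603i, |z|^2 = 0.1911
Iter 8: z = 0.0625 + 0.4725i, |z|^2 = 0.2272
Iter 9: z = -0.0884 + 0.7101i, |z|^2 = 0.5120
Iter 10: z = -0.3654 + 0.5255i, |z|^2 = 0.4097
Iter 11: z = -0.0116 + 0.2670i, |z|^2 = 0.0714
Iter 12: z = 0.0599 + 0.6448i, |z|^2 = 0.4194
Iter 13: z = -0.2812 + 0.7282i, |z|^2 = 0.6094
Iter 14: z = -0.3202 + 0.2415i, |z|^2 = 0.1608
Iter 15: z = 0.1752 + 0.4964i, |z|^2 = 0.2771
Iter 16: z = -0.0847 + 0.8250i, |z|^2 = 0.6877
Iter 17: z = -0.5424 + 0.5113i, |z|^2 = 0.5556
Iter 18: z = 0.1638 + 0.0963i, |z|^2 = 0.0361
Iter 19: z = 0.1485 + 0.6826i, |z|^2 = 0.4879
Iter 20: z = -0.3128 + 0.8538i, |z|^2 = 0.8268
Iter 21: z = -0.5001 + 0.1168i, |z|^2 = 0.2637
Iter 22: z = 0.3674 + 0.5341i, |z|^2 = 0.4203
Iter 23: z = -0.0193 + 1.0435i, |z|^2 = 1.0892
Iter 24: z = -0.9575 + 0.6107i, |z|^2 = 1.2898
Did not escape in 25 iterations → in set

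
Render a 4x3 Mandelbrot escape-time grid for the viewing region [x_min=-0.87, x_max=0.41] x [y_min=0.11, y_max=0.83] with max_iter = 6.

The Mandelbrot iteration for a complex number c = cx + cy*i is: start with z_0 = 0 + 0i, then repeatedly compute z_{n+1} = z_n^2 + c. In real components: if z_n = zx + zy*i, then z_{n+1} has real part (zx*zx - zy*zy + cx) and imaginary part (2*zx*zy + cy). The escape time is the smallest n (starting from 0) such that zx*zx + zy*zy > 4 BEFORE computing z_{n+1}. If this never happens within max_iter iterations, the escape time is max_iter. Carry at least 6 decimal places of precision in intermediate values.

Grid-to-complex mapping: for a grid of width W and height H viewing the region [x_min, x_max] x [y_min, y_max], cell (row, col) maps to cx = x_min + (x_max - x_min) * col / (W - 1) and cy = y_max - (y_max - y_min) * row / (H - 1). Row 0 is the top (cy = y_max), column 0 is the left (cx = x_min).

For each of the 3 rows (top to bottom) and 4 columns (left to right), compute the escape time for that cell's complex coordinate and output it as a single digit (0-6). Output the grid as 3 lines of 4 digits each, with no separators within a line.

Answer: 4564
6666
6666

Derivation:
(row=0, col=0): c = -0.8700 + 0.8300i → escape time 4
(row=0, col=1): c = -0.4433 + 0.8300i → escape time 5
(row=0, col=2): c = -0.0167 + 0.8300i → escape time 6
(row=0, col=3): c = 0.4100 + 0.8300i → escape time 4
(row=1, col=0): c = -0.8700 + 0.4700i → escape time 6
(row=1, col=1): c = -0.4433 + 0.4700i → escape time 6
(row=1, col=2): c = -0.0167 + 0.4700i → escape time 6
(row=1, col=3): c = 0.4100 + 0.4700i → escape time 6
(row=2, col=0): c = -0.8700 + 0.1100i → escape time 6
(row=2, col=1): c = -0.4433 + 0.1100i → escape time 6
(row=2, col=2): c = -0.0167 + 0.1100i → escape time 6
(row=2, col=3): c = 0.4100 + 0.1100i → escape time 6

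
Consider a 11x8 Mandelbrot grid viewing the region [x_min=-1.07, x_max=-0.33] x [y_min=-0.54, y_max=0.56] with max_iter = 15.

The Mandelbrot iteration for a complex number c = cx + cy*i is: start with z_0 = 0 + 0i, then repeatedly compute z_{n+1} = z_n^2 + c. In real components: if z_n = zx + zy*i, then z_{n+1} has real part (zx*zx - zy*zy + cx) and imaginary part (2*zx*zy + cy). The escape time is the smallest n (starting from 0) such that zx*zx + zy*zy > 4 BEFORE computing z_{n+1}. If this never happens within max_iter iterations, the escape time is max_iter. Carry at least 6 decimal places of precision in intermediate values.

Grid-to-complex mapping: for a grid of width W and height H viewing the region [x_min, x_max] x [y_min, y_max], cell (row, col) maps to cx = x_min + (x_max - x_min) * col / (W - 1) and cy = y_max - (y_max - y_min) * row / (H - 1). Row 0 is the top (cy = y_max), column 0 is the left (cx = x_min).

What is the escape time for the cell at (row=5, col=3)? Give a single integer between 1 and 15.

Answer: 15

Derivation:
z_0 = 0 + 0i, c = -0.8480 + -0.2257i
Iter 1: z = -0.8480 + -0.2257i, |z|^2 = 0.7701
Iter 2: z = -0.1798 + 0.1571i, |z|^2 = 0.0570
Iter 3: z = -0.8403 + -0.2822i, |z|^2 = 0.7858
Iter 4: z = -0.2215 + 0.2486i, |z|^2 = 0.1109
Iter 5: z = -0.8607 + -0.3358i, |z|^2 = 0.8537
Iter 6: z = -0.2199 + 0.3524i, |z|^2 = 0.1726
Iter 7: z = -0.9239 + -0.3807i, |z|^2 = 0.9984
Iter 8: z = -0.1394 + 0.4777i, |z|^2 = 0.2477
Iter 9: z = -1.0568 + -0.3589i, |z|^2 = 1.2456
Iter 10: z = 0.1399 + 0.5329i, |z|^2 = 0.3036
Iter 11: z = -1.1124 + -0.0765i, |z|^2 = 1.2434
Iter 12: z = 0.3836 + -0.0554i, |z|^2 = 0.1502
Iter 13: z = -0.7039 + -0.2682i, |z|^2 = 0.5674
Iter 14: z = -0.4245 + 0.1519i, |z|^2 = 0.2033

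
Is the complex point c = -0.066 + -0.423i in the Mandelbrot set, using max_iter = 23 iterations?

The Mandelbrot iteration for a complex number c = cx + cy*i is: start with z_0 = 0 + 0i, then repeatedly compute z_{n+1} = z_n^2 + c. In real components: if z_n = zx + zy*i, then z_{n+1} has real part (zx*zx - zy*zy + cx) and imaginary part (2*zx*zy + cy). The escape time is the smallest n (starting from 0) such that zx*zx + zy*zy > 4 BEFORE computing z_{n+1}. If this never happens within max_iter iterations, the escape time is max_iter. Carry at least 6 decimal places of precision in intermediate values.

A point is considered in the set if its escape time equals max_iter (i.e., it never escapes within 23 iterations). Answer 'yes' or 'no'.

z_0 = 0 + 0i, c = -0.0660 + -0.4230i
Iter 1: z = -0.0660 + -0.4230i, |z|^2 = 0.1833
Iter 2: z = -0.2406 + -0.3672i, |z|^2 = 0.1927
Iter 3: z = -0.1429 + -0.2463i, |z|^2 = 0.0811
Iter 4: z = -0.1063 + -0.3526i, |z|^2 = 0.1356
Iter 5: z = -0.1790 + -0.3481i, |z|^2 = 0.1532
Iter 6: z = -0.1551 + -0.2984i, |z|^2 = 0.1131
Iter 7: z = -0.1310 + -0.3304i, |z|^2 = 0.1263
Iter 8: z = -0.1580 + -0.3364i, |z|^2 = 0.1382
Iter 9: z = -0.1542 + -0.3167i, |z|^2 = 0.1241
Iter 10: z = -0.1425 + -0.3253i, |z|^2 = 0.1261
Iter 11: z = -0.1515 + -0.3303i, |z|^2 = 0.1321
Iter 12: z = -0.1521 + -0.3229i, |z|^2 = 0.1274
Iter 13: z = -0.1471 + -0.3248i, |z|^2 = 0.1271
Iter 14: z = -0.1498 + -0.3274i, |z|^2 = 0.1297
Iter 15: z = -0.1508 + -0.3249i, |z|^2 = 0.1283
Iter 16: z = -0.1488 + -0.3250i, |z|^2 = 0.1278
Iter 17: z = -0.1495 + -0.3263i, |z|^2 = 0.1288
Iter 18: z = -0.1501 + -0.3254i, |z|^2 = 0.1284
Iter 19: z = -0.1494 + -0.3253i, |z|^2 = 0.1281
Iter 20: z = -0.1495 + -0.3258i, |z|^2 = 0.1285
Iter 21: z = -0.1498 + -0.3256i, |z|^2 = 0.1284
Iter 22: z = -0.1496 + -0.3255i, |z|^2 = 0.1283
Did not escape in 23 iterations → in set

Answer: yes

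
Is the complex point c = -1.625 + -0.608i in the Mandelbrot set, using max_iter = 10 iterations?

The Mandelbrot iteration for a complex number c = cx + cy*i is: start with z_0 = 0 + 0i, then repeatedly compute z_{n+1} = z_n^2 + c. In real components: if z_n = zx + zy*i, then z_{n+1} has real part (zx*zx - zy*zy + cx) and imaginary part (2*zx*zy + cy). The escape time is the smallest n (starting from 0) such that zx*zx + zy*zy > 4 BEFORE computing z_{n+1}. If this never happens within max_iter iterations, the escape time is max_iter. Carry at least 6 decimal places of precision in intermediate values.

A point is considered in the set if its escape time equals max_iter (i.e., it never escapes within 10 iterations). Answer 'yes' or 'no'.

z_0 = 0 + 0i, c = -1.6250 + -0.6080i
Iter 1: z = -1.6250 + -0.6080i, |z|^2 = 3.0103
Iter 2: z = 0.6460 + 1.3680i, |z|^2 = 2.2887
Iter 3: z = -3.0792 + 1.1593i, |z|^2 = 10.8253
Escaped at iteration 3

Answer: no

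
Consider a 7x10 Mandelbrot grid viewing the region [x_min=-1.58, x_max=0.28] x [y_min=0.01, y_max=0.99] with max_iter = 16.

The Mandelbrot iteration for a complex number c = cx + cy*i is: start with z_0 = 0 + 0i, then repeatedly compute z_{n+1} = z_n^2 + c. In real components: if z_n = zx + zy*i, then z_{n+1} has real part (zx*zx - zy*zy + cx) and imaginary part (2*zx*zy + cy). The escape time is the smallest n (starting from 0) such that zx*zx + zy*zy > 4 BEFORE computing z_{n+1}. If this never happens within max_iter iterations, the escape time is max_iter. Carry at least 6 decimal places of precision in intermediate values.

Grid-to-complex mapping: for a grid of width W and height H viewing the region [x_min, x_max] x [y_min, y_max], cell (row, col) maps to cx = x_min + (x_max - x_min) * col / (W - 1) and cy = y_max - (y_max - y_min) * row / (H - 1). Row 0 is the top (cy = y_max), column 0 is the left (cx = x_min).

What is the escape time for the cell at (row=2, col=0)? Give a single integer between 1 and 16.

Answer: 3

Derivation:
z_0 = 0 + 0i, c = -1.5800 + 0.7722i
Iter 1: z = -1.5800 + 0.7722i, |z|^2 = 3.0927
Iter 2: z = 0.3201 + -1.6680i, |z|^2 = 2.8847
Iter 3: z = -4.2598 + -0.2955i, |z|^2 = 18.2330
Escaped at iteration 3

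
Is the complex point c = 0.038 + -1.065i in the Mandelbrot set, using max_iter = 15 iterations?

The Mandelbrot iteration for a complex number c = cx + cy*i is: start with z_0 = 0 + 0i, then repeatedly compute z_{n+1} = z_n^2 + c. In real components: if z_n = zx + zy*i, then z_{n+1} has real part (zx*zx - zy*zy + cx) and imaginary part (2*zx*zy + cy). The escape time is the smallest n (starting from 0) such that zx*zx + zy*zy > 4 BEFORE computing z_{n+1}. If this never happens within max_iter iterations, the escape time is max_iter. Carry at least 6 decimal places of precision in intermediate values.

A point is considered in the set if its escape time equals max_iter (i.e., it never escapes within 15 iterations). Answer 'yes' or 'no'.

Answer: no

Derivation:
z_0 = 0 + 0i, c = 0.0380 + -1.0650i
Iter 1: z = 0.0380 + -1.0650i, |z|^2 = 1.1357
Iter 2: z = -1.0948 + -1.1459i, |z|^2 = 2.5117
Iter 3: z = -0.0766 + 1.4441i, |z|^2 = 2.0913
Iter 4: z = -2.0416 + -1.2863i, |z|^2 = 5.8227
Escaped at iteration 4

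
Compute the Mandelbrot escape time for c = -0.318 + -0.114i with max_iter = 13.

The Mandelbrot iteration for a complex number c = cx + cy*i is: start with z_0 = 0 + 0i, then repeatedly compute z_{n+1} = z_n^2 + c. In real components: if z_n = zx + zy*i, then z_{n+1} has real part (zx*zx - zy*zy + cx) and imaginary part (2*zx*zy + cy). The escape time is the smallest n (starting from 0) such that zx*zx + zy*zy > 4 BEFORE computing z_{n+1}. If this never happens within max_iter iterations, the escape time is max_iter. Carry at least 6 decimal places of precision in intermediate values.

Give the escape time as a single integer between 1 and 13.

z_0 = 0 + 0i, c = -0.3180 + -0.1140i
Iter 1: z = -0.3180 + -0.1140i, |z|^2 = 0.1141
Iter 2: z = -0.2299 + -0.0415i, |z|^2 = 0.0546
Iter 3: z = -0.2669 + -0.0949i, |z|^2 = 0.0802
Iter 4: z = -0.2558 + -0.0633i, |z|^2 = 0.0694
Iter 5: z = -0.2566 + -0.0816i, |z|^2 = 0.0725
Iter 6: z = -0.2588 + -0.0721i, |z|^2 = 0.0722
Iter 7: z = -0.2562 + -0.0767i, |z|^2 = 0.0715
Iter 8: z = -0.2582 + -0.0747i, |z|^2 = 0.0723
Iter 9: z = -0.2569 + -0.0754i, |z|^2 = 0.0717
Iter 10: z = -0.2577 + -0.0753i, |z|^2 = 0.0721
Iter 11: z = -0.2573 + -0.0752i, |z|^2 = 0.0718
Iter 12: z = -0.2575 + -0.0753i, |z|^2 = 0.0720

Answer: 13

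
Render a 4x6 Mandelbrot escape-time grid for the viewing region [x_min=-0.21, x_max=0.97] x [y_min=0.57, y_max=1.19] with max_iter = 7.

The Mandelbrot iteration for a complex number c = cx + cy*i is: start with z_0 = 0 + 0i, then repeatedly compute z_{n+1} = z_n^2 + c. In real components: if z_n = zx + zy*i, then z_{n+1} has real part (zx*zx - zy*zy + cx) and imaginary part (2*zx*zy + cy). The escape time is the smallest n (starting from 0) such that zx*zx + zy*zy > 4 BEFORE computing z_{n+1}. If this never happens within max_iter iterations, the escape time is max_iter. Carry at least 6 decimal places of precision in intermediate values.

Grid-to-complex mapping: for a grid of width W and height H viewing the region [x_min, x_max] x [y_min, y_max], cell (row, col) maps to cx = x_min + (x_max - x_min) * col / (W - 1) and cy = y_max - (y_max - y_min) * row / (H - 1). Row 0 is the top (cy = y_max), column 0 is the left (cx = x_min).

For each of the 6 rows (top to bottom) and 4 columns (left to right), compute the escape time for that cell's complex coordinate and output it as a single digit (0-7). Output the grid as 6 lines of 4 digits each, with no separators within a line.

Answer: 3222
7422
7422
7532
7732
7732

Derivation:
(row=0, col=0): c = -0.2100 + 1.1900i → escape time 3
(row=0, col=1): c = 0.1833 + 1.1900i → escape time 2
(row=0, col=2): c = 0.5767 + 1.1900i → escape time 2
(row=0, col=3): c = 0.9700 + 1.1900i → escape time 2
(row=1, col=0): c = -0.2100 + 1.0660i → escape time 7
(row=1, col=1): c = 0.1833 + 1.0660i → escape time 4
(row=1, col=2): c = 0.5767 + 1.0660i → escape time 2
(row=1, col=3): c = 0.9700 + 1.0660i → escape time 2
(row=2, col=0): c = -0.2100 + 0.9420i → escape time 7
(row=2, col=1): c = 0.1833 + 0.9420i → escape time 4
(row=2, col=2): c = 0.5767 + 0.9420i → escape time 2
(row=2, col=3): c = 0.9700 + 0.9420i → escape time 2
(row=3, col=0): c = -0.2100 + 0.8180i → escape time 7
(row=3, col=1): c = 0.1833 + 0.8180i → escape time 5
(row=3, col=2): c = 0.5767 + 0.8180i → escape time 3
(row=3, col=3): c = 0.9700 + 0.8180i → escape time 2
(row=4, col=0): c = -0.2100 + 0.6940i → escape time 7
(row=4, col=1): c = 0.1833 + 0.6940i → escape time 7
(row=4, col=2): c = 0.5767 + 0.6940i → escape time 3
(row=4, col=3): c = 0.9700 + 0.6940i → escape time 2
(row=5, col=0): c = -0.2100 + 0.5700i → escape time 7
(row=5, col=1): c = 0.1833 + 0.5700i → escape time 7
(row=5, col=2): c = 0.5767 + 0.5700i → escape time 3
(row=5, col=3): c = 0.9700 + 0.5700i → escape time 2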